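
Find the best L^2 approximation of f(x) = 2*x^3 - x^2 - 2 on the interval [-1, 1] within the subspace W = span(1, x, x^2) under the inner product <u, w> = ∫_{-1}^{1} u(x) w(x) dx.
g(x) = -x^2 + 6*x/5 - 2

The best approximation g ∈ W is the orthogonal projection of f onto W. Writing g = a_0 + a_1 x + a_2 x^2, the coefficients solve the normal equations G · a = b where
  G_{ij} = <φ_i, φ_j> and b_i = <f, φ_i>, with φ_0 = 1, φ_1 = x, φ_2 = x^2.
G =
  [2, 0, 2/3]
  [0, 2/3, 0]
  [2/3, 0, 2/5],
b = (-14/3, 4/5, -26/15).
Solving gives a_0 = -2, a_1 = 6/5, a_2 = -1, so
  g(x) = -x^2 + 6*x/5 - 2.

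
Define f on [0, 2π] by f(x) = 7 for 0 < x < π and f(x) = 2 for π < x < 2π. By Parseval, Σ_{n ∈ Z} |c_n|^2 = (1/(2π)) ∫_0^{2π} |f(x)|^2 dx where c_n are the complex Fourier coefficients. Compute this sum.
Σ |c_n|^2 = 53/2

Parseval equates the L^2 energy of f (normalised by 1/(2π)) with the ℓ^2 sum of its Fourier coefficients: (1/(2π)) ∫_0^{2π} |f|^2 = Σ |c_n|^2.
Compute the left side: (1/(2π)) [∫_0^π 7^2 dx + ∫_π^{2π} 2^2 dx] = (1/(2π)) · (49π + 4π) = (49 + 4)/2 = 53/2.
So Σ_{n ∈ Z} |c_n|^2 = 53/2.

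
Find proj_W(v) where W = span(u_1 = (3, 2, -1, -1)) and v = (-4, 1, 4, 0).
proj_W(v) = (-14/5, -28/15, 14/15, 14/15)

Set up U = [u_1 | ... | u_1] ∈ R^(4×1). The projector onto W = col(U) is P = U (U^T U)^(-1) U^T.
Compute U^T U =
  [15],
and U^T v = (-14).
Solve U^T U · c = U^T v for the coefficients: c = (-14/15). The projection is proj_W(v) = U c.
Check: (v - proj_W(v)) · u_1 = 0  (should be 0).
Result: proj_W(v) = (-14/5, -28/15, 14/15, 14/15).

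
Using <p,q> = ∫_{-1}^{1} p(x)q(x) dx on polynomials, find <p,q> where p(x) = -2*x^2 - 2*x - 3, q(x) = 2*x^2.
<p,q> = -28/5

Expand the product: p(x)·q(x) = -4*x^4 - 4*x^3 - 6*x^2.
∫_{-1}^{1} of each monomial x^k gives [2/(k+1) if k even, 0 if k odd]. Integrating term-by-term (or equivalently evaluating the antiderivative F(x) = -4*x^5/5 - x^4 - 2*x^3 at the endpoints):
  F(1) − F(−1) = -19/5 − (9/5) = -28/5.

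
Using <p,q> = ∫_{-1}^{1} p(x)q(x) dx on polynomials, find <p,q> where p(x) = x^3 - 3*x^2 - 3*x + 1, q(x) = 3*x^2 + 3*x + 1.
<p,q> = -32/5

Expand the product: p(x)·q(x) = 3*x^5 - 6*x^4 - 17*x^3 - 9*x^2 + 1.
∫_{-1}^{1} of each monomial x^k gives [2/(k+1) if k even, 0 if k odd]. Integrating term-by-term (or equivalently evaluating the antiderivative F(x) = x^6/2 - 6*x^5/5 - 17*x^4/4 - 3*x^3 + x at the endpoints):
  F(1) − F(−1) = -139/20 − (-11/20) = -32/5.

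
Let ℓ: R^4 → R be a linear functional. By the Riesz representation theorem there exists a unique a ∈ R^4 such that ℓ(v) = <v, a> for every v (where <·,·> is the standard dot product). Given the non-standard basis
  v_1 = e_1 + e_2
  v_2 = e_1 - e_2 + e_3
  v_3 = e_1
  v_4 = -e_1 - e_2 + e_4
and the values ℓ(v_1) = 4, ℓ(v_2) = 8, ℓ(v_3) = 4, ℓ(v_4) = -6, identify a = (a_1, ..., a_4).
a = (4, 0, 4, -2)

Write a = (a_1, ..., a_4) in the standard basis. For each basis vector v_i, ℓ(v_i) = <v_i, a> is a linear equation in the a_j's. Collect the n equations into a matrix system V a = ℓ, where row i of V is v_i (expressed in the standard basis). Since V is invertible (lower-triangular with 1s on the diagonal, up to permutation), solve by back-substitution:
  V =
[[1, 1, 0, 0],
 [1, -1, 1, 0],
 [1, 0, 0, 0],
 [-1, -1, 0, 1]]
  V a = (4, 8, 4, -6)
Solving gives a = (4, 0, 4, -2).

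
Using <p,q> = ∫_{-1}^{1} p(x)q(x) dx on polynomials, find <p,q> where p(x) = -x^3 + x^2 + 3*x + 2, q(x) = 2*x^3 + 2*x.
<p,q> = 176/35

Expand the product: p(x)·q(x) = -2*x^6 + 2*x^5 + 4*x^4 + 6*x^3 + 6*x^2 + 4*x.
∫_{-1}^{1} of each monomial x^k gives [2/(k+1) if k even, 0 if k odd]. Integrating term-by-term (or equivalently evaluating the antiderivative F(x) = -2*x^7/7 + x^6/3 + 4*x^5/5 + 3*x^4/2 + 2*x^3 + 2*x^2 at the endpoints):
  F(1) − F(−1) = 1333/210 − (277/210) = 176/35.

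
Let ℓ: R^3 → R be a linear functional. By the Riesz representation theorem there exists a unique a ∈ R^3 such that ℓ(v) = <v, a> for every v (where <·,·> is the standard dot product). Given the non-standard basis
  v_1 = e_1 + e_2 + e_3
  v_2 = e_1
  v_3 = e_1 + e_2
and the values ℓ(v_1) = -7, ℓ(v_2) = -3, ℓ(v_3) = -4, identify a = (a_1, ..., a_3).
a = (-3, -1, -3)

Write a = (a_1, ..., a_3) in the standard basis. For each basis vector v_i, ℓ(v_i) = <v_i, a> is a linear equation in the a_j's. Collect the n equations into a matrix system V a = ℓ, where row i of V is v_i (expressed in the standard basis). Since V is invertible (lower-triangular with 1s on the diagonal, up to permutation), solve by back-substitution:
  V =
[[1, 1, 1],
 [1, 0, 0],
 [1, 1, 0]]
  V a = (-7, -3, -4)
Solving gives a = (-3, -1, -3).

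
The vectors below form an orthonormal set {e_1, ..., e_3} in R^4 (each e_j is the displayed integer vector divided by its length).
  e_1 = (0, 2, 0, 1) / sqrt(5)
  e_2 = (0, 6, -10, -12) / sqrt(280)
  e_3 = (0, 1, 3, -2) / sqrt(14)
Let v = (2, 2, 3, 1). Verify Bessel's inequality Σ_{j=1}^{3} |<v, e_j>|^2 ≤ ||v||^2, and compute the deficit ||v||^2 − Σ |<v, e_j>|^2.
Σ |<v, e_j>|^2 = 14; ||v||^2 = 18; deficit = 4

Write each e_j = u_j / sqrt(<u_j, u_j>) where u_j is the displayed integer vector. Then <v, e_j> = <v, u_j> / sqrt(<u_j, u_j>), so |<v, e_j>|^2 = <v, u_j>^2 / <u_j, u_j>.
Coefficients: <v, e_1> = 5/sqrt(5), <v, e_2> = -30/sqrt(280), <v, e_3> = 9/sqrt(14).
Square and sum: Σ |<v, e_j>|^2 = 14.
Compute ||v||^2 = v·v = 18.
Deficit = 18 − 14 = 4 ≥ 0, confirming Bessel's inequality. (The deficit equals ||v − Σ <v,e_j> e_j||^2, the squared distance from v to span{e_j}.)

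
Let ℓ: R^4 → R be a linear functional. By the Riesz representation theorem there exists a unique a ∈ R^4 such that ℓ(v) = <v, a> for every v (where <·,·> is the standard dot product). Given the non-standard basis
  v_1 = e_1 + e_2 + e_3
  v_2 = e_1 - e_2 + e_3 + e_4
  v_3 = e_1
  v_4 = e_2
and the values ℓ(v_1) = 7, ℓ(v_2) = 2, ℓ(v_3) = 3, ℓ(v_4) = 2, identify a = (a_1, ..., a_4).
a = (3, 2, 2, -1)

Write a = (a_1, ..., a_4) in the standard basis. For each basis vector v_i, ℓ(v_i) = <v_i, a> is a linear equation in the a_j's. Collect the n equations into a matrix system V a = ℓ, where row i of V is v_i (expressed in the standard basis). Since V is invertible (lower-triangular with 1s on the diagonal, up to permutation), solve by back-substitution:
  V =
[[1, 1, 1, 0],
 [1, -1, 1, 1],
 [1, 0, 0, 0],
 [0, 1, 0, 0]]
  V a = (7, 2, 3, 2)
Solving gives a = (3, 2, 2, -1).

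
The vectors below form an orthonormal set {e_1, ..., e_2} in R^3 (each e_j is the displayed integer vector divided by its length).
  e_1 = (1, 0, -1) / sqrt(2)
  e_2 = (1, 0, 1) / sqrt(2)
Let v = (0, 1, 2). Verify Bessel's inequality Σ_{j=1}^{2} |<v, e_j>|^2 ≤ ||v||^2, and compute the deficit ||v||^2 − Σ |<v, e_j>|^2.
Σ |<v, e_j>|^2 = 4; ||v||^2 = 5; deficit = 1

Write each e_j = u_j / sqrt(<u_j, u_j>) where u_j is the displayed integer vector. Then <v, e_j> = <v, u_j> / sqrt(<u_j, u_j>), so |<v, e_j>|^2 = <v, u_j>^2 / <u_j, u_j>.
Coefficients: <v, e_1> = -2/sqrt(2), <v, e_2> = 2/sqrt(2).
Square and sum: Σ |<v, e_j>|^2 = 4.
Compute ||v||^2 = v·v = 5.
Deficit = 5 − 4 = 1 ≥ 0, confirming Bessel's inequality. (The deficit equals ||v − Σ <v,e_j> e_j||^2, the squared distance from v to span{e_j}.)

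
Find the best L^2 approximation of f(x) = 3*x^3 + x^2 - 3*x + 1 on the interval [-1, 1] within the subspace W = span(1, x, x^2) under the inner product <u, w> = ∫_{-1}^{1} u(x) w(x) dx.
g(x) = x^2 - 6*x/5 + 1

The best approximation g ∈ W is the orthogonal projection of f onto W. Writing g = a_0 + a_1 x + a_2 x^2, the coefficients solve the normal equations G · a = b where
  G_{ij} = <φ_i, φ_j> and b_i = <f, φ_i>, with φ_0 = 1, φ_1 = x, φ_2 = x^2.
G =
  [2, 0, 2/3]
  [0, 2/3, 0]
  [2/3, 0, 2/5],
b = (8/3, -4/5, 16/15).
Solving gives a_0 = 1, a_1 = -6/5, a_2 = 1, so
  g(x) = x^2 - 6*x/5 + 1.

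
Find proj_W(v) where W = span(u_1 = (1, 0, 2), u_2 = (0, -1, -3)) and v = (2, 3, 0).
proj_W(v) = (1/7, 3/14, 13/14)

Set up U = [u_1 | ... | u_2] ∈ R^(3×2). The projector onto W = col(U) is P = U (U^T U)^(-1) U^T.
Compute U^T U =
  [5, -6]
  [-6, 10],
and U^T v = (2, -3).
Solve U^T U · c = U^T v for the coefficients: c = (1/7, -3/14). The projection is proj_W(v) = U c.
Check: (v - proj_W(v)) · u_1 = 0  (should be 0).
Check: (v - proj_W(v)) · u_2 = 0  (should be 0).
Result: proj_W(v) = (1/7, 3/14, 13/14).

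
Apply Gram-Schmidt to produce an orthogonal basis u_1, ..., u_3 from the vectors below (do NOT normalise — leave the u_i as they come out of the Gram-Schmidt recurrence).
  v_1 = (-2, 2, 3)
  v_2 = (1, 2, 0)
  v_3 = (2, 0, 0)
Orthogonal basis:
  u_1 = (-2, 2, 3)
  u_2 = (21/17, 30/17, -6/17)
  u_3 = (8/9, -4/9, 8/9)

Apply the Gram-Schmidt recurrence
  u_1 = v_1
  u_i = v_i − Σ_{j<i} ((v_i · u_j) / (u_j · u_j)) · u_j.

Step by step this gives:
  u_1 = (-2, 2, 3)
  u_2 = (21/17, 30/17, -6/17)
  u_3 = (8/9, -4/9, 8/9)

Orthogonality check:
  u_2 · u_1 = 0 (should be 0)
  u_3 · u_1 = 0 (should be 0)
  u_3 · u_2 = 0 (should be 0)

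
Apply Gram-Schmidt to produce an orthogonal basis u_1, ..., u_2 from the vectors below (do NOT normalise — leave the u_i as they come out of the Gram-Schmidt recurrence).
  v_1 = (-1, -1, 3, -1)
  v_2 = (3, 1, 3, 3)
Orthogonal basis:
  u_1 = (-1, -1, 3, -1)
  u_2 = (19/6, 7/6, 5/2, 19/6)

Apply the Gram-Schmidt recurrence
  u_1 = v_1
  u_i = v_i − Σ_{j<i} ((v_i · u_j) / (u_j · u_j)) · u_j.

Step by step this gives:
  u_1 = (-1, -1, 3, -1)
  u_2 = (19/6, 7/6, 5/2, 19/6)

Orthogonality check:
  u_2 · u_1 = 0 (should be 0)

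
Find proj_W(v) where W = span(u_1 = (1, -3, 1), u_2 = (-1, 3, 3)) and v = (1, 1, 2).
proj_W(v) = (-1/5, 3/5, 2)

Set up U = [u_1 | ... | u_2] ∈ R^(3×2). The projector onto W = col(U) is P = U (U^T U)^(-1) U^T.
Compute U^T U =
  [11, -7]
  [-7, 19],
and U^T v = (0, 8).
Solve U^T U · c = U^T v for the coefficients: c = (7/20, 11/20). The projection is proj_W(v) = U c.
Check: (v - proj_W(v)) · u_1 = 0  (should be 0).
Check: (v - proj_W(v)) · u_2 = 0  (should be 0).
Result: proj_W(v) = (-1/5, 3/5, 2).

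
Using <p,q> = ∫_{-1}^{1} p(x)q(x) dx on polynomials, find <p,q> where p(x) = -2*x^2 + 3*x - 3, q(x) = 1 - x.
<p,q> = -28/3

Expand the product: p(x)·q(x) = 2*x^3 - 5*x^2 + 6*x - 3.
∫_{-1}^{1} of each monomial x^k gives [2/(k+1) if k even, 0 if k odd]. Integrating term-by-term (or equivalently evaluating the antiderivative F(x) = x^4/2 - 5*x^3/3 + 3*x^2 - 3*x at the endpoints):
  F(1) − F(−1) = -7/6 − (49/6) = -28/3.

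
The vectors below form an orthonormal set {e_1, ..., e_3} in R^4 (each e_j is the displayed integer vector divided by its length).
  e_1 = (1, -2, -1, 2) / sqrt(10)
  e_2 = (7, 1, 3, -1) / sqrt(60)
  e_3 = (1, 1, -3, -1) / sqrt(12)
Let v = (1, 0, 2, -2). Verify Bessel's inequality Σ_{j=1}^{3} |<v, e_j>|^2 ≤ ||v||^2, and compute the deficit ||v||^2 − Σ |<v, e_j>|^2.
Σ |<v, e_j>|^2 = 7; ||v||^2 = 9; deficit = 2

Write each e_j = u_j / sqrt(<u_j, u_j>) where u_j is the displayed integer vector. Then <v, e_j> = <v, u_j> / sqrt(<u_j, u_j>), so |<v, e_j>|^2 = <v, u_j>^2 / <u_j, u_j>.
Coefficients: <v, e_1> = -5/sqrt(10), <v, e_2> = 15/sqrt(60), <v, e_3> = -3/sqrt(12).
Square and sum: Σ |<v, e_j>|^2 = 7.
Compute ||v||^2 = v·v = 9.
Deficit = 9 − 7 = 2 ≥ 0, confirming Bessel's inequality. (The deficit equals ||v − Σ <v,e_j> e_j||^2, the squared distance from v to span{e_j}.)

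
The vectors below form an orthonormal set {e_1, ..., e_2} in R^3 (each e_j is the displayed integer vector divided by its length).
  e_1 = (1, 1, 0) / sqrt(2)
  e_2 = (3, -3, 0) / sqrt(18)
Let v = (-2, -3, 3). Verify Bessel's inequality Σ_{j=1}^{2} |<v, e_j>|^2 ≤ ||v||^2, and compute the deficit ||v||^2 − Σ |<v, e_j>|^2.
Σ |<v, e_j>|^2 = 13; ||v||^2 = 22; deficit = 9

Write each e_j = u_j / sqrt(<u_j, u_j>) where u_j is the displayed integer vector. Then <v, e_j> = <v, u_j> / sqrt(<u_j, u_j>), so |<v, e_j>|^2 = <v, u_j>^2 / <u_j, u_j>.
Coefficients: <v, e_1> = -5/sqrt(2), <v, e_2> = 3/sqrt(18).
Square and sum: Σ |<v, e_j>|^2 = 13.
Compute ||v||^2 = v·v = 22.
Deficit = 22 − 13 = 9 ≥ 0, confirming Bessel's inequality. (The deficit equals ||v − Σ <v,e_j> e_j||^2, the squared distance from v to span{e_j}.)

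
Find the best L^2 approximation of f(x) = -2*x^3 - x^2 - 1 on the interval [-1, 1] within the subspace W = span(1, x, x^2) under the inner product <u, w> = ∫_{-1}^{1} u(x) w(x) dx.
g(x) = -x^2 - 6*x/5 - 1

The best approximation g ∈ W is the orthogonal projection of f onto W. Writing g = a_0 + a_1 x + a_2 x^2, the coefficients solve the normal equations G · a = b where
  G_{ij} = <φ_i, φ_j> and b_i = <f, φ_i>, with φ_0 = 1, φ_1 = x, φ_2 = x^2.
G =
  [2, 0, 2/3]
  [0, 2/3, 0]
  [2/3, 0, 2/5],
b = (-8/3, -4/5, -16/15).
Solving gives a_0 = -1, a_1 = -6/5, a_2 = -1, so
  g(x) = -x^2 - 6*x/5 - 1.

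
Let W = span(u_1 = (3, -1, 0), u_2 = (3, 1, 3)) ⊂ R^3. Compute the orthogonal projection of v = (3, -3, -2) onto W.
proj_W(v) = (22/7, -18/7, -16/7)

Set up U = [u_1 | ... | u_2] ∈ R^(3×2). The projector onto W = col(U) is P = U (U^T U)^(-1) U^T.
Compute U^T U =
  [10, 8]
  [8, 19],
and U^T v = (12, 0).
Solve U^T U · c = U^T v for the coefficients: c = (38/21, -16/21). The projection is proj_W(v) = U c.
Check: (v - proj_W(v)) · u_1 = 0  (should be 0).
Check: (v - proj_W(v)) · u_2 = 0  (should be 0).
Result: proj_W(v) = (22/7, -18/7, -16/7).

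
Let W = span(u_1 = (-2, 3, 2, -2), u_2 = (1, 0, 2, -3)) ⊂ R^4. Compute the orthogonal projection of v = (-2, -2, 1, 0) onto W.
proj_W(v) = (0, 0, 0, 0)

Set up U = [u_1 | ... | u_2] ∈ R^(4×2). The projector onto W = col(U) is P = U (U^T U)^(-1) U^T.
Compute U^T U =
  [21, 8]
  [8, 14],
and U^T v = (0, 0).
Solve U^T U · c = U^T v for the coefficients: c = (0, 0). The projection is proj_W(v) = U c.
Check: (v - proj_W(v)) · u_1 = 0  (should be 0).
Check: (v - proj_W(v)) · u_2 = 0  (should be 0).
Result: proj_W(v) = (0, 0, 0, 0).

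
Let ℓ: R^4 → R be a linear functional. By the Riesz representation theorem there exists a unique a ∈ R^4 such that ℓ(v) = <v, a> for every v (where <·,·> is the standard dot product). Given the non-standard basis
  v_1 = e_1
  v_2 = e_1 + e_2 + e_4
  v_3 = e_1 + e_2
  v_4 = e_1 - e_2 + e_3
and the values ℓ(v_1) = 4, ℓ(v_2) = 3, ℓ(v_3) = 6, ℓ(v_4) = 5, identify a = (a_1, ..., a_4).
a = (4, 2, 3, -3)

Write a = (a_1, ..., a_4) in the standard basis. For each basis vector v_i, ℓ(v_i) = <v_i, a> is a linear equation in the a_j's. Collect the n equations into a matrix system V a = ℓ, where row i of V is v_i (expressed in the standard basis). Since V is invertible (lower-triangular with 1s on the diagonal, up to permutation), solve by back-substitution:
  V =
[[1, 0, 0, 0],
 [1, 1, 0, 1],
 [1, 1, 0, 0],
 [1, -1, 1, 0]]
  V a = (4, 3, 6, 5)
Solving gives a = (4, 2, 3, -3).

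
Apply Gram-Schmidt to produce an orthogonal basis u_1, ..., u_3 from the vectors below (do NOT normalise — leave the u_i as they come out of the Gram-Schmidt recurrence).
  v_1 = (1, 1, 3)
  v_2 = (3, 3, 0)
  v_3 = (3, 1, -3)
Orthogonal basis:
  u_1 = (1, 1, 3)
  u_2 = (27/11, 27/11, -18/11)
  u_3 = (1, -1, 0)

Apply the Gram-Schmidt recurrence
  u_1 = v_1
  u_i = v_i − Σ_{j<i} ((v_i · u_j) / (u_j · u_j)) · u_j.

Step by step this gives:
  u_1 = (1, 1, 3)
  u_2 = (27/11, 27/11, -18/11)
  u_3 = (1, -1, 0)

Orthogonality check:
  u_2 · u_1 = 0 (should be 0)
  u_3 · u_1 = 0 (should be 0)
  u_3 · u_2 = 0 (should be 0)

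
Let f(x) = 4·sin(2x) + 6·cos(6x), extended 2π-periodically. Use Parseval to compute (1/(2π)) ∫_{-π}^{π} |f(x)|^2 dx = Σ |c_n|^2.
Σ |c_n|^2 = 26

Expand |f|^2 and use orthogonality of {sin(nx), cos(mx)} on [-π, π]:
  ∫_{-π}^{π} sin(nx)^2 dx = π, ∫ cos(mx)^2 dx = π, and cross terms integrate to 0.
So ∫_{-π}^{π} f(x)^2 dx = 4^2 · π + 6^2 · π = (16 + 36)π.
Divide by 2π: (16 + 36)/2 = 26.
By Parseval, this equals Σ |c_n|^2.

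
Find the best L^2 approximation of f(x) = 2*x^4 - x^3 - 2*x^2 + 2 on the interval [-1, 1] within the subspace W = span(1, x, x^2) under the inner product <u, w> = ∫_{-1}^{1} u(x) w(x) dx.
g(x) = -2*x^2/7 - 3*x/5 + 64/35

The best approximation g ∈ W is the orthogonal projection of f onto W. Writing g = a_0 + a_1 x + a_2 x^2, the coefficients solve the normal equations G · a = b where
  G_{ij} = <φ_i, φ_j> and b_i = <f, φ_i>, with φ_0 = 1, φ_1 = x, φ_2 = x^2.
G =
  [2, 0, 2/3]
  [0, 2/3, 0]
  [2/3, 0, 2/5],
b = (52/15, -2/5, 116/105).
Solving gives a_0 = 64/35, a_1 = -3/5, a_2 = -2/7, so
  g(x) = -2*x^2/7 - 3*x/5 + 64/35.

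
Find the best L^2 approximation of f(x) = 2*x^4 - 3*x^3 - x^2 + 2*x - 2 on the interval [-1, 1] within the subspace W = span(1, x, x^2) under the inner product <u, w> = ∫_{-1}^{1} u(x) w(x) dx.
g(x) = 5*x^2/7 + x/5 - 76/35

The best approximation g ∈ W is the orthogonal projection of f onto W. Writing g = a_0 + a_1 x + a_2 x^2, the coefficients solve the normal equations G · a = b where
  G_{ij} = <φ_i, φ_j> and b_i = <f, φ_i>, with φ_0 = 1, φ_1 = x, φ_2 = x^2.
G =
  [2, 0, 2/3]
  [0, 2/3, 0]
  [2/3, 0, 2/5],
b = (-58/15, 2/15, -122/105).
Solving gives a_0 = -76/35, a_1 = 1/5, a_2 = 5/7, so
  g(x) = 5*x^2/7 + x/5 - 76/35.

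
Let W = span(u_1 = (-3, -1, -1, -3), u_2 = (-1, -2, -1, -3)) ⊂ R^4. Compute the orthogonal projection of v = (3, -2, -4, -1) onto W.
proj_W(v) = (8/3, -8/3, -8/15, -8/5)

Set up U = [u_1 | ... | u_2] ∈ R^(4×2). The projector onto W = col(U) is P = U (U^T U)^(-1) U^T.
Compute U^T U =
  [20, 15]
  [15, 15],
and U^T v = (0, 8).
Solve U^T U · c = U^T v for the coefficients: c = (-8/5, 32/15). The projection is proj_W(v) = U c.
Check: (v - proj_W(v)) · u_1 = 0  (should be 0).
Check: (v - proj_W(v)) · u_2 = 0  (should be 0).
Result: proj_W(v) = (8/3, -8/3, -8/15, -8/5).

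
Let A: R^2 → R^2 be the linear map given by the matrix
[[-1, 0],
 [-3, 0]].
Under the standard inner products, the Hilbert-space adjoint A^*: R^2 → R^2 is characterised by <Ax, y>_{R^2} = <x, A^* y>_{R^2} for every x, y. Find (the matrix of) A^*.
A^* = A^T =
[[-1, -3],
 [0, 0]]

For real matrices with standard dot products, the defining identity <Ax, y> = <x, A^* y> gives (Ax)^T y = x^T (A^*) y, i.e. x^T A^T y = x^T (A^*) y. Since this holds for all x, y, we must have A^* = A^T. Therefore
A^* =
[[-1, -3],
 [0, 0]].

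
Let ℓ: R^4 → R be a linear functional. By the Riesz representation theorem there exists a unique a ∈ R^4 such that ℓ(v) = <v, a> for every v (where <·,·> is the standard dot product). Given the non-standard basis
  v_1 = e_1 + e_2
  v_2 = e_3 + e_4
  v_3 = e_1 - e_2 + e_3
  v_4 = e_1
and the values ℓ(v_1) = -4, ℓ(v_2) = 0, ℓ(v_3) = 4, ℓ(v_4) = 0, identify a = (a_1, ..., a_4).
a = (0, -4, 0, 0)

Write a = (a_1, ..., a_4) in the standard basis. For each basis vector v_i, ℓ(v_i) = <v_i, a> is a linear equation in the a_j's. Collect the n equations into a matrix system V a = ℓ, where row i of V is v_i (expressed in the standard basis). Since V is invertible (lower-triangular with 1s on the diagonal, up to permutation), solve by back-substitution:
  V =
[[1, 1, 0, 0],
 [0, 0, 1, 1],
 [1, -1, 1, 0],
 [1, 0, 0, 0]]
  V a = (-4, 0, 4, 0)
Solving gives a = (0, -4, 0, 0).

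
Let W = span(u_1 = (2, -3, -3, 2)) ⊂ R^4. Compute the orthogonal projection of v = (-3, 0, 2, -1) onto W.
proj_W(v) = (-14/13, 21/13, 21/13, -14/13)

Set up U = [u_1 | ... | u_1] ∈ R^(4×1). The projector onto W = col(U) is P = U (U^T U)^(-1) U^T.
Compute U^T U =
  [26],
and U^T v = (-14).
Solve U^T U · c = U^T v for the coefficients: c = (-7/13). The projection is proj_W(v) = U c.
Check: (v - proj_W(v)) · u_1 = 0  (should be 0).
Result: proj_W(v) = (-14/13, 21/13, 21/13, -14/13).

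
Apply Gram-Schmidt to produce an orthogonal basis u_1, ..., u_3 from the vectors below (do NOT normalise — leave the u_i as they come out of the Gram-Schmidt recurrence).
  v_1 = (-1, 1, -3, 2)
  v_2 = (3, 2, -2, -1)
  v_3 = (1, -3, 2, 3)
Orthogonal basis:
  u_1 = (-1, 1, -3, 2)
  u_2 = (16/5, 9/5, -7/5, -7/5)
  u_3 = (211/87, -155/87, 40/87, 81/29)

Apply the Gram-Schmidt recurrence
  u_1 = v_1
  u_i = v_i − Σ_{j<i} ((v_i · u_j) / (u_j · u_j)) · u_j.

Step by step this gives:
  u_1 = (-1, 1, -3, 2)
  u_2 = (16/5, 9/5, -7/5, -7/5)
  u_3 = (211/87, -155/87, 40/87, 81/29)

Orthogonality check:
  u_2 · u_1 = 0 (should be 0)
  u_3 · u_1 = 0 (should be 0)
  u_3 · u_2 = 0 (should be 0)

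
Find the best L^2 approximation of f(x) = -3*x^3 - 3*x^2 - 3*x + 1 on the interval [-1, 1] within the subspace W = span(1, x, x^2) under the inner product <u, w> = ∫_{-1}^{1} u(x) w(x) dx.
g(x) = -3*x^2 - 24*x/5 + 1

The best approximation g ∈ W is the orthogonal projection of f onto W. Writing g = a_0 + a_1 x + a_2 x^2, the coefficients solve the normal equations G · a = b where
  G_{ij} = <φ_i, φ_j> and b_i = <f, φ_i>, with φ_0 = 1, φ_1 = x, φ_2 = x^2.
G =
  [2, 0, 2/3]
  [0, 2/3, 0]
  [2/3, 0, 2/5],
b = (0, -16/5, -8/15).
Solving gives a_0 = 1, a_1 = -24/5, a_2 = -3, so
  g(x) = -3*x^2 - 24*x/5 + 1.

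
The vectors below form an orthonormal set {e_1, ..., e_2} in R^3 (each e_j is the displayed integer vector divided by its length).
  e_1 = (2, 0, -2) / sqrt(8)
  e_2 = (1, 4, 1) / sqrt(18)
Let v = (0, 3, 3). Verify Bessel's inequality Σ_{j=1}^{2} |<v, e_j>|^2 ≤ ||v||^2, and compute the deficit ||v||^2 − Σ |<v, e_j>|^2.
Σ |<v, e_j>|^2 = 17; ||v||^2 = 18; deficit = 1

Write each e_j = u_j / sqrt(<u_j, u_j>) where u_j is the displayed integer vector. Then <v, e_j> = <v, u_j> / sqrt(<u_j, u_j>), so |<v, e_j>|^2 = <v, u_j>^2 / <u_j, u_j>.
Coefficients: <v, e_1> = -6/sqrt(8), <v, e_2> = 15/sqrt(18).
Square and sum: Σ |<v, e_j>|^2 = 17.
Compute ||v||^2 = v·v = 18.
Deficit = 18 − 17 = 1 ≥ 0, confirming Bessel's inequality. (The deficit equals ||v − Σ <v,e_j> e_j||^2, the squared distance from v to span{e_j}.)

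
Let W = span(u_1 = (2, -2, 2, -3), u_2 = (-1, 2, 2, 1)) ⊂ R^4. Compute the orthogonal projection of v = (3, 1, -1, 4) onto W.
proj_W(v) = (-161/185, 132/185, -248/185, 256/185)

Set up U = [u_1 | ... | u_2] ∈ R^(4×2). The projector onto W = col(U) is P = U (U^T U)^(-1) U^T.
Compute U^T U =
  [21, -5]
  [-5, 10],
and U^T v = (-10, 1).
Solve U^T U · c = U^T v for the coefficients: c = (-19/37, -29/185). The projection is proj_W(v) = U c.
Check: (v - proj_W(v)) · u_1 = 0  (should be 0).
Check: (v - proj_W(v)) · u_2 = 0  (should be 0).
Result: proj_W(v) = (-161/185, 132/185, -248/185, 256/185).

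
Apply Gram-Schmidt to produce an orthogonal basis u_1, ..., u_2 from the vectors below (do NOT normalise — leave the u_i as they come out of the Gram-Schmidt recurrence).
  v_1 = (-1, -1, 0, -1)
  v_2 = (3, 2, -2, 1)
Orthogonal basis:
  u_1 = (-1, -1, 0, -1)
  u_2 = (1, 0, -2, -1)

Apply the Gram-Schmidt recurrence
  u_1 = v_1
  u_i = v_i − Σ_{j<i} ((v_i · u_j) / (u_j · u_j)) · u_j.

Step by step this gives:
  u_1 = (-1, -1, 0, -1)
  u_2 = (1, 0, -2, -1)

Orthogonality check:
  u_2 · u_1 = 0 (should be 0)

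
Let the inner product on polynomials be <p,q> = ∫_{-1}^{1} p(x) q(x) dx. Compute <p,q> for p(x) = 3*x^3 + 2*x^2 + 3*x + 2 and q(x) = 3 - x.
<p,q> = 64/5

Expand the product: p(x)·q(x) = -3*x^4 + 7*x^3 + 3*x^2 + 7*x + 6.
∫_{-1}^{1} of each monomial x^k gives [2/(k+1) if k even, 0 if k odd]. Integrating term-by-term (or equivalently evaluating the antiderivative F(x) = -3*x^5/5 + 7*x^4/4 + x^3 + 7*x^2/2 + 6*x at the endpoints):
  F(1) − F(−1) = 233/20 − (-23/20) = 64/5.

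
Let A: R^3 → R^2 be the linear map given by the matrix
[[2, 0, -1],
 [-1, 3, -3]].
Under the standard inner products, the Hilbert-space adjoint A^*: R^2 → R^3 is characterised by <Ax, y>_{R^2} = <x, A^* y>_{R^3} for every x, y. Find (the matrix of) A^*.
A^* = A^T =
[[2, -1],
 [0, 3],
 [-1, -3]]

For real matrices with standard dot products, the defining identity <Ax, y> = <x, A^* y> gives (Ax)^T y = x^T (A^*) y, i.e. x^T A^T y = x^T (A^*) y. Since this holds for all x, y, we must have A^* = A^T. Therefore
A^* =
[[2, -1],
 [0, 3],
 [-1, -3]].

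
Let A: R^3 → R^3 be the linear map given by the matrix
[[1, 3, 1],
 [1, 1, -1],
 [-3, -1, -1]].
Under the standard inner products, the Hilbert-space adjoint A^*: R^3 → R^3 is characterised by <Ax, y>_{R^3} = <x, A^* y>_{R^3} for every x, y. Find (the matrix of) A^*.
A^* = A^T =
[[1, 1, -3],
 [3, 1, -1],
 [1, -1, -1]]

For real matrices with standard dot products, the defining identity <Ax, y> = <x, A^* y> gives (Ax)^T y = x^T (A^*) y, i.e. x^T A^T y = x^T (A^*) y. Since this holds for all x, y, we must have A^* = A^T. Therefore
A^* =
[[1, 1, -3],
 [3, 1, -1],
 [1, -1, -1]].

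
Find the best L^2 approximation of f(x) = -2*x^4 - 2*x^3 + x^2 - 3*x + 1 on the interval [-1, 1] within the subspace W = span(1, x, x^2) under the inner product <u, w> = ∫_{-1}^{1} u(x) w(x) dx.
g(x) = -5*x^2/7 - 21*x/5 + 41/35

The best approximation g ∈ W is the orthogonal projection of f onto W. Writing g = a_0 + a_1 x + a_2 x^2, the coefficients solve the normal equations G · a = b where
  G_{ij} = <φ_i, φ_j> and b_i = <f, φ_i>, with φ_0 = 1, φ_1 = x, φ_2 = x^2.
G =
  [2, 0, 2/3]
  [0, 2/3, 0]
  [2/3, 0, 2/5],
b = (28/15, -14/5, 52/105).
Solving gives a_0 = 41/35, a_1 = -21/5, a_2 = -5/7, so
  g(x) = -5*x^2/7 - 21*x/5 + 41/35.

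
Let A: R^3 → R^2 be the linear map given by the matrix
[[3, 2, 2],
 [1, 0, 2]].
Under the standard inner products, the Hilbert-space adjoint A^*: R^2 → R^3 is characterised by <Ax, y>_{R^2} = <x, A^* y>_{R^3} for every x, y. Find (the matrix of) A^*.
A^* = A^T =
[[3, 1],
 [2, 0],
 [2, 2]]

For real matrices with standard dot products, the defining identity <Ax, y> = <x, A^* y> gives (Ax)^T y = x^T (A^*) y, i.e. x^T A^T y = x^T (A^*) y. Since this holds for all x, y, we must have A^* = A^T. Therefore
A^* =
[[3, 1],
 [2, 0],
 [2, 2]].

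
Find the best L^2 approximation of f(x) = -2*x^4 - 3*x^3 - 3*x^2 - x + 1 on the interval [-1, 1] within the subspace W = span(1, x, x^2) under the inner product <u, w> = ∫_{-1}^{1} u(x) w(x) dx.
g(x) = -33*x^2/7 - 14*x/5 + 41/35

The best approximation g ∈ W is the orthogonal projection of f onto W. Writing g = a_0 + a_1 x + a_2 x^2, the coefficients solve the normal equations G · a = b where
  G_{ij} = <φ_i, φ_j> and b_i = <f, φ_i>, with φ_0 = 1, φ_1 = x, φ_2 = x^2.
G =
  [2, 0, 2/3]
  [0, 2/3, 0]
  [2/3, 0, 2/5],
b = (-4/5, -28/15, -116/105).
Solving gives a_0 = 41/35, a_1 = -14/5, a_2 = -33/7, so
  g(x) = -33*x^2/7 - 14*x/5 + 41/35.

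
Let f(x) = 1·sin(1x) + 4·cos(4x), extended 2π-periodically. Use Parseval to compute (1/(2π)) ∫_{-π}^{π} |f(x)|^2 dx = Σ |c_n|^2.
Σ |c_n|^2 = 17/2

Expand |f|^2 and use orthogonality of {sin(nx), cos(mx)} on [-π, π]:
  ∫_{-π}^{π} sin(nx)^2 dx = π, ∫ cos(mx)^2 dx = π, and cross terms integrate to 0.
So ∫_{-π}^{π} f(x)^2 dx = 1^2 · π + 4^2 · π = (1 + 16)π.
Divide by 2π: (1 + 16)/2 = 17/2.
By Parseval, this equals Σ |c_n|^2.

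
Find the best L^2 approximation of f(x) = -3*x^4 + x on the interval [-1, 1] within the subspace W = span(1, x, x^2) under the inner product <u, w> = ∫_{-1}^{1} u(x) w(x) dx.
g(x) = -18*x^2/7 + x + 9/35

The best approximation g ∈ W is the orthogonal projection of f onto W. Writing g = a_0 + a_1 x + a_2 x^2, the coefficients solve the normal equations G · a = b where
  G_{ij} = <φ_i, φ_j> and b_i = <f, φ_i>, with φ_0 = 1, φ_1 = x, φ_2 = x^2.
G =
  [2, 0, 2/3]
  [0, 2/3, 0]
  [2/3, 0, 2/5],
b = (-6/5, 2/3, -6/7).
Solving gives a_0 = 9/35, a_1 = 1, a_2 = -18/7, so
  g(x) = -18*x^2/7 + x + 9/35.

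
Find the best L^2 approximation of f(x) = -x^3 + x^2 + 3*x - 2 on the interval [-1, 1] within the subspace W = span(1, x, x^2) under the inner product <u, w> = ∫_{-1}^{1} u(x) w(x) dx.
g(x) = x^2 + 12*x/5 - 2

The best approximation g ∈ W is the orthogonal projection of f onto W. Writing g = a_0 + a_1 x + a_2 x^2, the coefficients solve the normal equations G · a = b where
  G_{ij} = <φ_i, φ_j> and b_i = <f, φ_i>, with φ_0 = 1, φ_1 = x, φ_2 = x^2.
G =
  [2, 0, 2/3]
  [0, 2/3, 0]
  [2/3, 0, 2/5],
b = (-10/3, 8/5, -14/15).
Solving gives a_0 = -2, a_1 = 12/5, a_2 = 1, so
  g(x) = x^2 + 12*x/5 - 2.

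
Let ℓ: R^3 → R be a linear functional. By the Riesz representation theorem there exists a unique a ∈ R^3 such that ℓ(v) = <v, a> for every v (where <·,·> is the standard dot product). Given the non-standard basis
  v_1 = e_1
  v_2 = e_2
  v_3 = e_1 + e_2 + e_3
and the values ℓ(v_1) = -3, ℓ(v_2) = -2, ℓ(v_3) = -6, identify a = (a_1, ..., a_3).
a = (-3, -2, -1)

Write a = (a_1, ..., a_3) in the standard basis. For each basis vector v_i, ℓ(v_i) = <v_i, a> is a linear equation in the a_j's. Collect the n equations into a matrix system V a = ℓ, where row i of V is v_i (expressed in the standard basis). Since V is invertible (lower-triangular with 1s on the diagonal, up to permutation), solve by back-substitution:
  V =
[[1, 0, 0],
 [0, 1, 0],
 [1, 1, 1]]
  V a = (-3, -2, -6)
Solving gives a = (-3, -2, -1).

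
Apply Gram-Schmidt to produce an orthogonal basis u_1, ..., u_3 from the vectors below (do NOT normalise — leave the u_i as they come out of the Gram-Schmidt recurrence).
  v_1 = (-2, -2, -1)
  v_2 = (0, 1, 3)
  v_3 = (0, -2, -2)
Orthogonal basis:
  u_1 = (-2, -2, -1)
  u_2 = (-10/9, -1/9, 22/9)
  u_3 = (8/13, -48/65, 16/65)

Apply the Gram-Schmidt recurrence
  u_1 = v_1
  u_i = v_i − Σ_{j<i} ((v_i · u_j) / (u_j · u_j)) · u_j.

Step by step this gives:
  u_1 = (-2, -2, -1)
  u_2 = (-10/9, -1/9, 22/9)
  u_3 = (8/13, -48/65, 16/65)

Orthogonality check:
  u_2 · u_1 = 0 (should be 0)
  u_3 · u_1 = 0 (should be 0)
  u_3 · u_2 = 0 (should be 0)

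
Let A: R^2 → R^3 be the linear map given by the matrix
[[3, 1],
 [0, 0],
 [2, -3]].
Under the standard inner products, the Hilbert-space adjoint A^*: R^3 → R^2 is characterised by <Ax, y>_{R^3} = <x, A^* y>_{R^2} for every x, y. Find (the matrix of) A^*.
A^* = A^T =
[[3, 0, 2],
 [1, 0, -3]]

For real matrices with standard dot products, the defining identity <Ax, y> = <x, A^* y> gives (Ax)^T y = x^T (A^*) y, i.e. x^T A^T y = x^T (A^*) y. Since this holds for all x, y, we must have A^* = A^T. Therefore
A^* =
[[3, 0, 2],
 [1, 0, -3]].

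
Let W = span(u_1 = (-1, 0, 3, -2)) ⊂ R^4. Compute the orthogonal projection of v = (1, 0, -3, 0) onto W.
proj_W(v) = (5/7, 0, -15/7, 10/7)

Set up U = [u_1 | ... | u_1] ∈ R^(4×1). The projector onto W = col(U) is P = U (U^T U)^(-1) U^T.
Compute U^T U =
  [14],
and U^T v = (-10).
Solve U^T U · c = U^T v for the coefficients: c = (-5/7). The projection is proj_W(v) = U c.
Check: (v - proj_W(v)) · u_1 = 0  (should be 0).
Result: proj_W(v) = (5/7, 0, -15/7, 10/7).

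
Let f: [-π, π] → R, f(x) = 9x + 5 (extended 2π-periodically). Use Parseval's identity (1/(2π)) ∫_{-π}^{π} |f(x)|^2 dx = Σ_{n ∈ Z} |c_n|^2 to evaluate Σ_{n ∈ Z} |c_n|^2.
Σ |c_n|^2 = 27π^2 + 25

Expand and integrate term by term over [-π, π]:
  ∫ (9x)^2 dx = 81·(2π^3/3); ∫ 2·9·(5)·x dx = 0 (odd integrand); ∫ 5^2 dx = 25·2π.
So (1/(2π)) ∫_{-π}^{π} (9x + 5)^2 dx = 81π^2/3 + 25 = 27π^2 + 25.
Parseval ⇒ Σ |c_n|^2 = 27π^2 + 25.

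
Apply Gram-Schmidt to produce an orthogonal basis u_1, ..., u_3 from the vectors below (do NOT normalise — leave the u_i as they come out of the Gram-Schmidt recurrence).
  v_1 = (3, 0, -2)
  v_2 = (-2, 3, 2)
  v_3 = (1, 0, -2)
Orthogonal basis:
  u_1 = (3, 0, -2)
  u_2 = (4/13, 3, 6/13)
  u_3 = (-72/121, 24/121, -108/121)

Apply the Gram-Schmidt recurrence
  u_1 = v_1
  u_i = v_i − Σ_{j<i} ((v_i · u_j) / (u_j · u_j)) · u_j.

Step by step this gives:
  u_1 = (3, 0, -2)
  u_2 = (4/13, 3, 6/13)
  u_3 = (-72/121, 24/121, -108/121)

Orthogonality check:
  u_2 · u_1 = 0 (should be 0)
  u_3 · u_1 = 0 (should be 0)
  u_3 · u_2 = 0 (should be 0)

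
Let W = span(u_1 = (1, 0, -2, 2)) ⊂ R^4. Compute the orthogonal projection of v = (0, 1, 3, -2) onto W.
proj_W(v) = (-10/9, 0, 20/9, -20/9)

Set up U = [u_1 | ... | u_1] ∈ R^(4×1). The projector onto W = col(U) is P = U (U^T U)^(-1) U^T.
Compute U^T U =
  [9],
and U^T v = (-10).
Solve U^T U · c = U^T v for the coefficients: c = (-10/9). The projection is proj_W(v) = U c.
Check: (v - proj_W(v)) · u_1 = 0  (should be 0).
Result: proj_W(v) = (-10/9, 0, 20/9, -20/9).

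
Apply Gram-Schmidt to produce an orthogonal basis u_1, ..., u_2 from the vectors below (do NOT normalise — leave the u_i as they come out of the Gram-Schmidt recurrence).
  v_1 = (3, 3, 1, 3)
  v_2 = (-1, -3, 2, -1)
Orthogonal basis:
  u_1 = (3, 3, 1, 3)
  u_2 = (11/28, -45/28, 69/28, 11/28)

Apply the Gram-Schmidt recurrence
  u_1 = v_1
  u_i = v_i − Σ_{j<i} ((v_i · u_j) / (u_j · u_j)) · u_j.

Step by step this gives:
  u_1 = (3, 3, 1, 3)
  u_2 = (11/28, -45/28, 69/28, 11/28)

Orthogonality check:
  u_2 · u_1 = 0 (should be 0)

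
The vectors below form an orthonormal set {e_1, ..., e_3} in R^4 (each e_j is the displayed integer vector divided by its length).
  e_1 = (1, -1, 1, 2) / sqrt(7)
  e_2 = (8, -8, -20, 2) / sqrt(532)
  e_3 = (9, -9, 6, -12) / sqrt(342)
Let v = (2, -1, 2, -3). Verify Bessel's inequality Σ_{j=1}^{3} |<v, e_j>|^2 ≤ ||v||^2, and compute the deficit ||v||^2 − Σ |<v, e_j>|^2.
Σ |<v, e_j>|^2 = 35/2; ||v||^2 = 18; deficit = 1/2

Write each e_j = u_j / sqrt(<u_j, u_j>) where u_j is the displayed integer vector. Then <v, e_j> = <v, u_j> / sqrt(<u_j, u_j>), so |<v, e_j>|^2 = <v, u_j>^2 / <u_j, u_j>.
Coefficients: <v, e_1> = -1/sqrt(7), <v, e_2> = -22/sqrt(532), <v, e_3> = 75/sqrt(342).
Square and sum: Σ |<v, e_j>|^2 = 35/2.
Compute ||v||^2 = v·v = 18.
Deficit = 18 − 35/2 = 1/2 ≥ 0, confirming Bessel's inequality. (The deficit equals ||v − Σ <v,e_j> e_j||^2, the squared distance from v to span{e_j}.)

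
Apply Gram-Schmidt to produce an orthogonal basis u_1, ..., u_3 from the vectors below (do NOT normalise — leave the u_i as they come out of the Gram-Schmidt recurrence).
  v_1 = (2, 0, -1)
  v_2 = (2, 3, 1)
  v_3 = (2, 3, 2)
Orthogonal basis:
  u_1 = (2, 0, -1)
  u_2 = (4/5, 3, 8/5)
  u_3 = (18/61, -24/61, 36/61)

Apply the Gram-Schmidt recurrence
  u_1 = v_1
  u_i = v_i − Σ_{j<i} ((v_i · u_j) / (u_j · u_j)) · u_j.

Step by step this gives:
  u_1 = (2, 0, -1)
  u_2 = (4/5, 3, 8/5)
  u_3 = (18/61, -24/61, 36/61)

Orthogonality check:
  u_2 · u_1 = 0 (should be 0)
  u_3 · u_1 = 0 (should be 0)
  u_3 · u_2 = 0 (should be 0)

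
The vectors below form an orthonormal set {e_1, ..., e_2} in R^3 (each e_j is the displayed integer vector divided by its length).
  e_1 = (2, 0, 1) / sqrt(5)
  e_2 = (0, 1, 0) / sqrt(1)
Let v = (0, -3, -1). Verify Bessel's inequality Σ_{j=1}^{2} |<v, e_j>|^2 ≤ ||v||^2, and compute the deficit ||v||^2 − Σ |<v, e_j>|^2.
Σ |<v, e_j>|^2 = 46/5; ||v||^2 = 10; deficit = 4/5

Write each e_j = u_j / sqrt(<u_j, u_j>) where u_j is the displayed integer vector. Then <v, e_j> = <v, u_j> / sqrt(<u_j, u_j>), so |<v, e_j>|^2 = <v, u_j>^2 / <u_j, u_j>.
Coefficients: <v, e_1> = -1/sqrt(5), <v, e_2> = -3/sqrt(1).
Square and sum: Σ |<v, e_j>|^2 = 46/5.
Compute ||v||^2 = v·v = 10.
Deficit = 10 − 46/5 = 4/5 ≥ 0, confirming Bessel's inequality. (The deficit equals ||v − Σ <v,e_j> e_j||^2, the squared distance from v to span{e_j}.)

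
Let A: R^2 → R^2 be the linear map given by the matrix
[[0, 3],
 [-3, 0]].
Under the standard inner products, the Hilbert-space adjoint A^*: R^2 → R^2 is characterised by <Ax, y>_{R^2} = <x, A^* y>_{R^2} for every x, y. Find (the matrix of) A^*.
A^* = A^T =
[[0, -3],
 [3, 0]]

For real matrices with standard dot products, the defining identity <Ax, y> = <x, A^* y> gives (Ax)^T y = x^T (A^*) y, i.e. x^T A^T y = x^T (A^*) y. Since this holds for all x, y, we must have A^* = A^T. Therefore
A^* =
[[0, -3],
 [3, 0]].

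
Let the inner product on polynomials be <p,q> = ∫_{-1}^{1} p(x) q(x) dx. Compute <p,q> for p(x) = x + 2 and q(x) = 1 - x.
<p,q> = 10/3

Expand the product: p(x)·q(x) = -x^2 - x + 2.
∫_{-1}^{1} of each monomial x^k gives [2/(k+1) if k even, 0 if k odd]. Integrating term-by-term (or equivalently evaluating the antiderivative F(x) = -x^3/3 - x^2/2 + 2*x at the endpoints):
  F(1) − F(−1) = 7/6 − (-13/6) = 10/3.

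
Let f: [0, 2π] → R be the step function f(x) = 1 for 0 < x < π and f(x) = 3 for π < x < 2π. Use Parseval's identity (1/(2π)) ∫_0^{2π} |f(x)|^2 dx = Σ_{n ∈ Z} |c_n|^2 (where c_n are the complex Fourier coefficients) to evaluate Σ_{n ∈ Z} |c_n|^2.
Σ |c_n|^2 = 5

Parseval equates the L^2 energy of f (normalised by 1/(2π)) with the ℓ^2 sum of its Fourier coefficients: (1/(2π)) ∫_0^{2π} |f|^2 = Σ |c_n|^2.
Compute the left side: (1/(2π)) [∫_0^π 1^2 dx + ∫_π^{2π} 3^2 dx] = (1/(2π)) · (1π + 9π) = (1 + 9)/2 = 5.
So Σ_{n ∈ Z} |c_n|^2 = 5.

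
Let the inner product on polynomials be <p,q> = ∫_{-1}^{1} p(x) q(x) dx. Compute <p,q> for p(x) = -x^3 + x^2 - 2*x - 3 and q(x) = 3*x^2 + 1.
<p,q> = -152/15

Expand the product: p(x)·q(x) = -3*x^5 + 3*x^4 - 7*x^3 - 8*x^2 - 2*x - 3.
∫_{-1}^{1} of each monomial x^k gives [2/(k+1) if k even, 0 if k odd]. Integrating term-by-term (or equivalently evaluating the antiderivative F(x) = -x^6/2 + 3*x^5/5 - 7*x^4/4 - 8*x^3/3 - x^2 - 3*x at the endpoints):
  F(1) − F(−1) = -499/60 − (109/60) = -152/15.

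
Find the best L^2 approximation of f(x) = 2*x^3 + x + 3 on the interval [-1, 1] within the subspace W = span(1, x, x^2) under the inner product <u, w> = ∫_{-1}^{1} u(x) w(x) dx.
g(x) = 11*x/5 + 3

The best approximation g ∈ W is the orthogonal projection of f onto W. Writing g = a_0 + a_1 x + a_2 x^2, the coefficients solve the normal equations G · a = b where
  G_{ij} = <φ_i, φ_j> and b_i = <f, φ_i>, with φ_0 = 1, φ_1 = x, φ_2 = x^2.
G =
  [2, 0, 2/3]
  [0, 2/3, 0]
  [2/3, 0, 2/5],
b = (6, 22/15, 2).
Solving gives a_0 = 3, a_1 = 11/5, a_2 = 0, so
  g(x) = 11*x/5 + 3.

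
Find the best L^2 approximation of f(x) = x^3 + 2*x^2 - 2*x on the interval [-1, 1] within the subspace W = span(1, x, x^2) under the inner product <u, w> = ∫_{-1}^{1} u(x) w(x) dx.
g(x) = 2*x^2 - 7*x/5

The best approximation g ∈ W is the orthogonal projection of f onto W. Writing g = a_0 + a_1 x + a_2 x^2, the coefficients solve the normal equations G · a = b where
  G_{ij} = <φ_i, φ_j> and b_i = <f, φ_i>, with φ_0 = 1, φ_1 = x, φ_2 = x^2.
G =
  [2, 0, 2/3]
  [0, 2/3, 0]
  [2/3, 0, 2/5],
b = (4/3, -14/15, 4/5).
Solving gives a_0 = 0, a_1 = -7/5, a_2 = 2, so
  g(x) = 2*x^2 - 7*x/5.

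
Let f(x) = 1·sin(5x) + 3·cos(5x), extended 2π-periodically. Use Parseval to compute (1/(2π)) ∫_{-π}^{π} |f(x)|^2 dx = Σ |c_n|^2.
Σ |c_n|^2 = 5

Expand |f|^2 and use orthogonality of {sin(nx), cos(mx)} on [-π, π]:
  ∫_{-π}^{π} sin(nx)^2 dx = π, ∫ cos(mx)^2 dx = π, and cross terms integrate to 0.
So ∫_{-π}^{π} f(x)^2 dx = 1^2 · π + 3^2 · π = (1 + 9)π.
Divide by 2π: (1 + 9)/2 = 5.
By Parseval, this equals Σ |c_n|^2.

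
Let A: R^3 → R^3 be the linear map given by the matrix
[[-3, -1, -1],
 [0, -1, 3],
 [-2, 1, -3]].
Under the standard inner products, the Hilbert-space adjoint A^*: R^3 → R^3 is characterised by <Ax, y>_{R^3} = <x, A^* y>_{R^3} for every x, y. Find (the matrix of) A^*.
A^* = A^T =
[[-3, 0, -2],
 [-1, -1, 1],
 [-1, 3, -3]]

For real matrices with standard dot products, the defining identity <Ax, y> = <x, A^* y> gives (Ax)^T y = x^T (A^*) y, i.e. x^T A^T y = x^T (A^*) y. Since this holds for all x, y, we must have A^* = A^T. Therefore
A^* =
[[-3, 0, -2],
 [-1, -1, 1],
 [-1, 3, -3]].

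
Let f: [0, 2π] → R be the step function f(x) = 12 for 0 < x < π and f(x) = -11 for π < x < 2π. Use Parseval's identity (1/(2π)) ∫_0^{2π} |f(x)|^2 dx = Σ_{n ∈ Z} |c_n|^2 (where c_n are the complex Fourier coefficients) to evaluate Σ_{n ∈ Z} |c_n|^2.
Σ |c_n|^2 = 265/2

Parseval equates the L^2 energy of f (normalised by 1/(2π)) with the ℓ^2 sum of its Fourier coefficients: (1/(2π)) ∫_0^{2π} |f|^2 = Σ |c_n|^2.
Compute the left side: (1/(2π)) [∫_0^π 12^2 dx + ∫_π^{2π} (-11)^2 dx] = (1/(2π)) · (144π + 121π) = (144 + 121)/2 = 265/2.
So Σ_{n ∈ Z} |c_n|^2 = 265/2.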